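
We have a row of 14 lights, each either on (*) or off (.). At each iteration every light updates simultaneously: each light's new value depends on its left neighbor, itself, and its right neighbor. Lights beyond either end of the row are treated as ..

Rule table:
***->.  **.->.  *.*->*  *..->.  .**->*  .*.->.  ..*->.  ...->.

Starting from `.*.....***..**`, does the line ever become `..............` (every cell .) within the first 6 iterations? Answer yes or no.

.......*....*.
..............
all cells are . at iteration 2

yes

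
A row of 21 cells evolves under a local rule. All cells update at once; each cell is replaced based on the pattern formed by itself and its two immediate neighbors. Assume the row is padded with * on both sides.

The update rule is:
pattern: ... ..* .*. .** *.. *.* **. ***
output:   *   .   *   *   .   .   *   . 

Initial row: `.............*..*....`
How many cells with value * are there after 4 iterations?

.***********.*..*.**.
.*.........*.*..*.**.
.*.*******.*.*..*.**.
.*.*.....*.*.*..*.**.
count of *: 8

8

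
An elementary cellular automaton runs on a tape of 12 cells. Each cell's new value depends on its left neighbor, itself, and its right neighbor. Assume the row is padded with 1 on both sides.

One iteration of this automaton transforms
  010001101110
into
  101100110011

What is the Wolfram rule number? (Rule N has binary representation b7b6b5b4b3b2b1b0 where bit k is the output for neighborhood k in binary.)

position 9: 111 → 0  (bit 7 = 0)
position 6: 110 → 1  (bit 6 = 1)
position 0: 101 → 1  (bit 5 = 1)
position 2: 100 → 1  (bit 4 = 1)
position 5: 011 → 0  (bit 3 = 0)
position 1: 010 → 0  (bit 2 = 0)
position 4: 001 → 0  (bit 1 = 0)
position 3: 000 → 1  (bit 0 = 1)
bits b7..b0 = 01110001 = 113

113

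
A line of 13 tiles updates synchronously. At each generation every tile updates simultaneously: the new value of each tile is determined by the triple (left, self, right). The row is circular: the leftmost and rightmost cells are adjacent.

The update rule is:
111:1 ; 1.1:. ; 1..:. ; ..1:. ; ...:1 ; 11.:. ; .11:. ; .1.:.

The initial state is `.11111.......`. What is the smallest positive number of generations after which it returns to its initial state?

generation 1: ..111..111111
generation 2: ...1....1111.
generation 3: 11...11..11..
generation 4: ...1.........
generation 5: 11...11111111
generation 6: 1..1..1111111
generation 7: .......111111
generation 8: .11111..1111.
generation 9: ..111....11..
generation 10: 1..1..11....1
generation 11: .........11..
generation 12: 11111111....1
generation 13: 1111111..11..
generation 14: .11111.......

14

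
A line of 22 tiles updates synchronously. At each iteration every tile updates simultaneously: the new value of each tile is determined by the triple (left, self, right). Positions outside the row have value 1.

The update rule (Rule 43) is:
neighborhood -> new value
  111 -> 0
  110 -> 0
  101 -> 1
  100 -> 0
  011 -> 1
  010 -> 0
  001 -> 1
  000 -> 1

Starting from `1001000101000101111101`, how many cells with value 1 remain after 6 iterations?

12

0010011010011011000011
0100110100110110011110
1001101001101100110001
0011010011011001100111
0110100110110011001100
1101001101100110011001
count of 1: 12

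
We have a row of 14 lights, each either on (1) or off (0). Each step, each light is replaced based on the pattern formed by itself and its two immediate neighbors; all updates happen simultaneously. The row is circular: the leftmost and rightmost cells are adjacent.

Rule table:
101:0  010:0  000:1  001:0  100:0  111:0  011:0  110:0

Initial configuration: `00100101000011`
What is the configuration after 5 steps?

00000000011000
11111111000011
00000000011000  (repeats step 1; period 2)
step 5: 00000000011000

00000000011000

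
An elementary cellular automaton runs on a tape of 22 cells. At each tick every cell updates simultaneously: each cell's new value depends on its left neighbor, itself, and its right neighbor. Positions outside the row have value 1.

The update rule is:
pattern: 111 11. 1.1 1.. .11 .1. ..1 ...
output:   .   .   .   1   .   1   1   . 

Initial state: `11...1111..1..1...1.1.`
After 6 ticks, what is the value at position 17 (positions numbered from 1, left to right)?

1

..1.1....1111111.11.1.
111.11..1...........1.
......1111.........11.
1....1....1.......1...
.1..111..111.....111.1
.111...11...1...1.....
position 17 holds 1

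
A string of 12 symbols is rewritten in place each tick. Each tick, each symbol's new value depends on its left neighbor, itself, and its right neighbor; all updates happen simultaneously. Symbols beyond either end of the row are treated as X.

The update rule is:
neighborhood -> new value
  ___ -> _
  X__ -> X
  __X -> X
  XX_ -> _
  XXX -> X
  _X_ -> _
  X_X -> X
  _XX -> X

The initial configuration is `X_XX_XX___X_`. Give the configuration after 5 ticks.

XX_X_X_XXXXX

tick 1: _XX_XX_X_X_X
tick 2: XX_XX_X_X_XX
tick 3: X_XX_X_X_XXX
tick 4: _XX_X_X_XXXX
tick 5: XX_X_X_XXXXX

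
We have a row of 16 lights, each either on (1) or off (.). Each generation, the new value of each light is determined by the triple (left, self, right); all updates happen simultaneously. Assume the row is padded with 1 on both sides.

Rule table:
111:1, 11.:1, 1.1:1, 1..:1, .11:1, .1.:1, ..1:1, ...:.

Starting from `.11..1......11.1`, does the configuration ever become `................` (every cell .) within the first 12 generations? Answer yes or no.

1111111....11111
11111111..111111
1111111111111111
1111111111111111  (fixed point — unchanged through generation 12)
generation 12 is 1111111111111111, still not uniform .

no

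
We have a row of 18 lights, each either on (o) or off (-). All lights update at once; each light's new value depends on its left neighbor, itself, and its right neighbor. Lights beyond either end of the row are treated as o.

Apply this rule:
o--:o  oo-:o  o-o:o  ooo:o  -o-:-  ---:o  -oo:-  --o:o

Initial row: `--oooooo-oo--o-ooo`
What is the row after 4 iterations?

ooooo-oooooo-ooo-o

oo-oooooo-ooo-o-oo
ooo-oooooo-ooo-o-o
oooo-oooooo-ooo-o-
ooooo-oooooo-ooo-o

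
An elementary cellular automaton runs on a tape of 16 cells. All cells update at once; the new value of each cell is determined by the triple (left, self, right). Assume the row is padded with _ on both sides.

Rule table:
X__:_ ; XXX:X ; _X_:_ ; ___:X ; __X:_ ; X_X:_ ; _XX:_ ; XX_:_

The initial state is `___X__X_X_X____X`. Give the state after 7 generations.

generation 1: XX__________XX__
generation 2: ___XXXXXXXX____X
generation 3: XX__XXXXXX__XX__
generation 4: _____XXXX______X
generation 5: XXXX__XX__XXXX__
generation 6: _XX________XX__X
generation 7: ____XXXXXX______

____XXXXXX______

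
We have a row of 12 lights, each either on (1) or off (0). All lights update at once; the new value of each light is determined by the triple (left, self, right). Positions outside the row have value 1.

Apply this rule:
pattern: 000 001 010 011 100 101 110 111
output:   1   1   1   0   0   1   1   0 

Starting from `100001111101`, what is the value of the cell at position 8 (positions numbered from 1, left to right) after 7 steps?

1

step 1: 101110000110
step 2: 110010111011
step 3: 010111001100
step 4: 111001010101
step 5: 001011111110
step 6: 011100000011
step 7: 100101111100
position 8 holds 1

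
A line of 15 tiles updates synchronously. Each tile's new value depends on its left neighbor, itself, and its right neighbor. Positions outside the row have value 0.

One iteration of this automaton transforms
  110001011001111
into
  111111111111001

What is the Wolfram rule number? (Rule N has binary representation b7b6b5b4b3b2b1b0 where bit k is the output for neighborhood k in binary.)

position 12: 111 → 0  (bit 7 = 0)
position 1: 110 → 1  (bit 6 = 1)
position 6: 101 → 1  (bit 5 = 1)
position 2: 100 → 1  (bit 4 = 1)
position 0: 011 → 1  (bit 3 = 1)
position 5: 010 → 1  (bit 2 = 1)
position 4: 001 → 1  (bit 1 = 1)
position 3: 000 → 1  (bit 0 = 1)
bits b7..b0 = 01111111 = 127

127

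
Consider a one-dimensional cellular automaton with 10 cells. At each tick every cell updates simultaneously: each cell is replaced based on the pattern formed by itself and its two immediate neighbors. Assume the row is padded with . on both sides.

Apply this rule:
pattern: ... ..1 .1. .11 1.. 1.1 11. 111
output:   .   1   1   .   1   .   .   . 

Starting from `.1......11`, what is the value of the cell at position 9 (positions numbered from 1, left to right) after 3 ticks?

111....1..
...1..111.
..1111...1
position 9 holds .

.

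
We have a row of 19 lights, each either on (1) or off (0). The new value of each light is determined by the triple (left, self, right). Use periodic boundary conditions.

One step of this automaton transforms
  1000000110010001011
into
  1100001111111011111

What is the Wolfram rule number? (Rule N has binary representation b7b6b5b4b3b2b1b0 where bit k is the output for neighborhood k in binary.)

position 18: 111 → 1  (bit 7 = 1)
position 0: 110 → 1  (bit 6 = 1)
position 16: 101 → 1  (bit 5 = 1)
position 1: 100 → 1  (bit 4 = 1)
position 7: 011 → 1  (bit 3 = 1)
position 11: 010 → 1  (bit 2 = 1)
position 6: 001 → 1  (bit 1 = 1)
position 2: 000 → 0  (bit 0 = 0)
bits b7..b0 = 11111110 = 254

254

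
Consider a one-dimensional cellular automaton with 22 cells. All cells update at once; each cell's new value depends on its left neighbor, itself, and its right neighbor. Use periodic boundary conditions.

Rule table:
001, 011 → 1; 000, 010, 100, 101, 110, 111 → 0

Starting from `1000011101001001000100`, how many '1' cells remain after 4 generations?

6

0000110000010010001001
0001100000100100010010
0011000001001000100100
0110000010010001001000
count of 1: 6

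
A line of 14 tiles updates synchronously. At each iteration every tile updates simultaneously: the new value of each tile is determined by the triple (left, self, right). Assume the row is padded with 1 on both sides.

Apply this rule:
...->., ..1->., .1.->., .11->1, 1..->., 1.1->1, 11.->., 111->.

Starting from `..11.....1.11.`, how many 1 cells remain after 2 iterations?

..1.......11.1
..........1.11
count of 1: 3

3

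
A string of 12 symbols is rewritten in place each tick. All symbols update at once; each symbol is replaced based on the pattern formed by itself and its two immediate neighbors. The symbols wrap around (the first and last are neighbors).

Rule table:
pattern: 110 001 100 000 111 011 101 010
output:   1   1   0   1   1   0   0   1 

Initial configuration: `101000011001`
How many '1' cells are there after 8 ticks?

6

101011101010
101001101010
101010101010
101010101010  (fixed point — unchanged through tick 8)
count of 1: 6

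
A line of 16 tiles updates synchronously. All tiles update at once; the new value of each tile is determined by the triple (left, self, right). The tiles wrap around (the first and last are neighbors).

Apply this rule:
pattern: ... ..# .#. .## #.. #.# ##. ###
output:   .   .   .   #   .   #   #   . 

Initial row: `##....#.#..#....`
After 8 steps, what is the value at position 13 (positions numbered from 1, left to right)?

.

##.....#........
##..............
##..............  (fixed point — unchanged through step 8)
position 13 holds .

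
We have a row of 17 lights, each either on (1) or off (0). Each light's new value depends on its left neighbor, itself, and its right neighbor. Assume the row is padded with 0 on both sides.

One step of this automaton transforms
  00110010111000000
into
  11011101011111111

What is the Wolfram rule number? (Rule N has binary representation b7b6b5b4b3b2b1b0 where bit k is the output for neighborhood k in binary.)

position 9: 111 → 1  (bit 7 = 1)
position 3: 110 → 1  (bit 6 = 1)
position 7: 101 → 1  (bit 5 = 1)
position 4: 100 → 1  (bit 4 = 1)
position 2: 011 → 0  (bit 3 = 0)
position 6: 010 → 0  (bit 2 = 0)
position 1: 001 → 1  (bit 1 = 1)
position 0: 000 → 1  (bit 0 = 1)
bits b7..b0 = 11110011 = 243

243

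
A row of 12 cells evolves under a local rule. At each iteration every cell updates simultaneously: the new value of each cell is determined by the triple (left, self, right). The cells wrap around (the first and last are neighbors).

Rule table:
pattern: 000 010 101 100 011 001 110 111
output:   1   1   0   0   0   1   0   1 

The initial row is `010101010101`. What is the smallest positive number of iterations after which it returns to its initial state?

iteration 1: 010101010101

1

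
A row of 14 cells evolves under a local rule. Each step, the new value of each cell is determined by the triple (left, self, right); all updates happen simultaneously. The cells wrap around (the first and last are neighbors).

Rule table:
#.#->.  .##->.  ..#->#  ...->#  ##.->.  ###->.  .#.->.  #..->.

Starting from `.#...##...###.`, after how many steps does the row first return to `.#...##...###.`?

28

step 1: #..##...##....
step 2: ..#...##...###
step 3: .#..##...##...
step 4: #..#...##...##
step 5: ..#..##...##..
step 6: ##..#...##...#
step 7: ...#..##...##.
step 8: ###..#...##...
step 9: ....#..##...##
step 10: .###..#...##..
step 11: #....#..##...#
step 12: ..###..#...##.
step 13: ##....#..##...
step 14: ...###..#...##
step 15: .##....#..##..
step 16: #...###..#...#
step 17: ..##....#..##.
step 18: ##...###..#...
step 19: ...##....#..##
step 20: .##...###..#..
step 21: #...##....#..#
step 22: ..##...###..#.
step 23: ##...##....#..
step 24: ...##...###..#
step 25: .##...##....#.
step 26: #...##...###..
step 27: ..##...##....#
step 28: .#...##...###.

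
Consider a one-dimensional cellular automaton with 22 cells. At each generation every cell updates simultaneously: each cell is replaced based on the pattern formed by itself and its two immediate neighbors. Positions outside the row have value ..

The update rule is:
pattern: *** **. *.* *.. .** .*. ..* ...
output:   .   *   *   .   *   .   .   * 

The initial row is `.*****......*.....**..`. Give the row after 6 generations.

*.......*.**.*****..**

generation 1: .*...*.****...***.**.*
generation 2: ...*..**..*.*.*.*****.
generation 3: **....**...*.*.**...*.
generation 4: **.**.**.*..*.***.*...
generation 5: *********....**.**..**
generation 6: *.......*.**.*****..**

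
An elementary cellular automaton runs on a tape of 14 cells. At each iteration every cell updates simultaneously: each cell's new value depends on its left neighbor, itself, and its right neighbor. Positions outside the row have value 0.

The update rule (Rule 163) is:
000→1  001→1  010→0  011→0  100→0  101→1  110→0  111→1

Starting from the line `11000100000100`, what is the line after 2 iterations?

11100010110010

00011001111001
11100010110010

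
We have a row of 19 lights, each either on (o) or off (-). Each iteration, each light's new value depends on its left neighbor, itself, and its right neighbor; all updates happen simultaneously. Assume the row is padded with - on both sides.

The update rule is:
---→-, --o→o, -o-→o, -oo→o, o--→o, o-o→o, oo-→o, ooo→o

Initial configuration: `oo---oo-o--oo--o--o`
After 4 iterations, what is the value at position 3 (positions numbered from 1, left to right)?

o

iteration 1: ooo-ooooooooooooooo
iteration 2: ooooooooooooooooooo
iteration 3: ooooooooooooooooooo  (fixed point — unchanged through iteration 4)
position 3 holds o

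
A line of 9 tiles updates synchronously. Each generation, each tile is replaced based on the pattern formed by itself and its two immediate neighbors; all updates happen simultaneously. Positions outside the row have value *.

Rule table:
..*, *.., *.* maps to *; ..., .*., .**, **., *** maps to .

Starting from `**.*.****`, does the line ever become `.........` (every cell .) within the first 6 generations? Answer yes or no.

generation 1: ..*.*....
generation 2: **.*.*..*
generation 3: ..*.*.**.
generation 4: **.*.*..*  (repeats generation 2; period 2)
generation 6: **.*.*..*
generation 6 is **.*.*..*, still not uniform .

no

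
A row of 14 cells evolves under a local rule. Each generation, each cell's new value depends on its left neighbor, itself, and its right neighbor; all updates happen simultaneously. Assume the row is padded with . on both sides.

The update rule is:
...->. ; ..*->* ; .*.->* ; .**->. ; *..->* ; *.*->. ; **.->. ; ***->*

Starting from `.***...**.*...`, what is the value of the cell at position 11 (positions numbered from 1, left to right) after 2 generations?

.

*.*.*.*...**..
*.*.*.**.*..*.
position 11 holds .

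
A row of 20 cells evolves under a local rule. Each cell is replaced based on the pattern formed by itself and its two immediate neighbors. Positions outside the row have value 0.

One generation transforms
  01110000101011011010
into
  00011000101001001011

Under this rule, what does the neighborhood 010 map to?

At position 8 the neighborhood is 010; the next row has 1 there.

1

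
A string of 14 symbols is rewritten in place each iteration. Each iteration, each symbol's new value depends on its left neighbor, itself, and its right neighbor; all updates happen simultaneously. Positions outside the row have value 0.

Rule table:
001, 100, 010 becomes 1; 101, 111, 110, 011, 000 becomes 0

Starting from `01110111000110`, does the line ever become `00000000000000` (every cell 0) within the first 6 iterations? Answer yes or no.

10000000101001
11000001101111
00100010000000
01110111000000
10000000100000
11000001110000
iteration 6 is 11000001110000, still not uniform 0

no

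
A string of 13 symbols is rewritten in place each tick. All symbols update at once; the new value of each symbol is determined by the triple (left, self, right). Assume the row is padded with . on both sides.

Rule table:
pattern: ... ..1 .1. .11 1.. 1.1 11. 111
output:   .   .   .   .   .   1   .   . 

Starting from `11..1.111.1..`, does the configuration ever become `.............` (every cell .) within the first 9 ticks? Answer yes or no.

.....1...1...
.............
all cells are . at tick 2

yes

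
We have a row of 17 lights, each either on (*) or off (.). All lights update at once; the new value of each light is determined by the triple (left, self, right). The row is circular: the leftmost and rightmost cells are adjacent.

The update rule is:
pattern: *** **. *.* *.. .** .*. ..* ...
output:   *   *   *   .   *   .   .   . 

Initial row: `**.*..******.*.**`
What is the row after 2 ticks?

***...*******.***
***...***********

***...***********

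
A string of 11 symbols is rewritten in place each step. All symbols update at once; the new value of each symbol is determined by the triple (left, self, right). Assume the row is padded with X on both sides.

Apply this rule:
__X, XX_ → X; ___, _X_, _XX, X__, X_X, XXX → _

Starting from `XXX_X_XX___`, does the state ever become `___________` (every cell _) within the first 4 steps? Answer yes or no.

__X____X__X
_X____X__X_
_____X__X__
____X__X__X
step 4 is ____X__X__X, still not uniform _

no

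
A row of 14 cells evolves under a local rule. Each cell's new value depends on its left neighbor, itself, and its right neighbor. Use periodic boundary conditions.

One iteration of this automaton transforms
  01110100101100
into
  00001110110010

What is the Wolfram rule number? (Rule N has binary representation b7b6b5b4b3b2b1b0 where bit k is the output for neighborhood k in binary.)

position 2: 111 → 0  (bit 7 = 0)
position 3: 110 → 0  (bit 6 = 0)
position 4: 101 → 1  (bit 5 = 1)
position 6: 100 → 1  (bit 4 = 1)
position 1: 011 → 0  (bit 3 = 0)
position 5: 010 → 1  (bit 2 = 1)
position 0: 001 → 0  (bit 1 = 0)
position 13: 000 → 0  (bit 0 = 0)
bits b7..b0 = 00110100 = 52

52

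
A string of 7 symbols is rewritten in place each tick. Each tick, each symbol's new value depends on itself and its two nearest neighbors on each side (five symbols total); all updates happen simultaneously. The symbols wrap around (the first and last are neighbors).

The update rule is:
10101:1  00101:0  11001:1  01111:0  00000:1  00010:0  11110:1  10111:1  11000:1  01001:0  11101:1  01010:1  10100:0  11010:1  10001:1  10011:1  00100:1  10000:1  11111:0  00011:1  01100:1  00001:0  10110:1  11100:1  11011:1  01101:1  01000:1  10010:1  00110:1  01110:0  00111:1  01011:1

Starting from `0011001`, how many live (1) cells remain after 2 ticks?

4

0111111
1100011
count of 1: 4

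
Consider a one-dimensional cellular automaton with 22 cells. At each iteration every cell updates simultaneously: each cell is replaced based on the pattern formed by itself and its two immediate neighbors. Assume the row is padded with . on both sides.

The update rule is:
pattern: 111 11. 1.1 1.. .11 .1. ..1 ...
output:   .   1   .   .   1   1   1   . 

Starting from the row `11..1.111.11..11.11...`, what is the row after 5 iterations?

11.11.1.1.11.1.1.11...

11.11.1.1.11.111.11...
11.11.1.1.11.1.1.11...
11.11.1.1.11.1.1.11...  (fixed point — unchanged through iteration 5)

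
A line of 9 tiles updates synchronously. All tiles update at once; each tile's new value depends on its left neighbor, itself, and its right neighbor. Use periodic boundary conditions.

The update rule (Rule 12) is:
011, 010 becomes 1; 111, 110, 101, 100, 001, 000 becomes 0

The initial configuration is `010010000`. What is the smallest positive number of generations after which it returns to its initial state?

generation 1: 010010000

1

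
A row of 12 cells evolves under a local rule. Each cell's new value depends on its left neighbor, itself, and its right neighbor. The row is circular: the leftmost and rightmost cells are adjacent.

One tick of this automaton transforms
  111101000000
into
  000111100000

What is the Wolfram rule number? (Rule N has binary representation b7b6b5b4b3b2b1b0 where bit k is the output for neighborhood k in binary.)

position 1: 111 → 0  (bit 7 = 0)
position 3: 110 → 1  (bit 6 = 1)
position 4: 101 → 1  (bit 5 = 1)
position 6: 100 → 1  (bit 4 = 1)
position 0: 011 → 0  (bit 3 = 0)
position 5: 010 → 1  (bit 2 = 1)
position 11: 001 → 0  (bit 1 = 0)
position 7: 000 → 0  (bit 0 = 0)
bits b7..b0 = 01110100 = 116

116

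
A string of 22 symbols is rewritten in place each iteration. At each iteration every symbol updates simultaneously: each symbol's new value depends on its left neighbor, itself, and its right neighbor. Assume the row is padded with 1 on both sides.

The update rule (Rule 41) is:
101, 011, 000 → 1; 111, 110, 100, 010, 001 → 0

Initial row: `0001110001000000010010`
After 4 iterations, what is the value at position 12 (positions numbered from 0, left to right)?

iteration 1: 0101000100011111000001
iteration 2: 1010010001010000011101
iteration 3: 0100000100100111010011
iteration 4: 1001110000000100100010
position 12 holds 0

0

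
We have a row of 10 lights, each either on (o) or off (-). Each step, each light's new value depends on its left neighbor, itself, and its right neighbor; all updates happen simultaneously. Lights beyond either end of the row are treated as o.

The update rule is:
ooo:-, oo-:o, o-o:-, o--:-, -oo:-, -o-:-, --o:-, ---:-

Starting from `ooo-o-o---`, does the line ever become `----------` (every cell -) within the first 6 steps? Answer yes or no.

--o-------
----------
all cells are - at step 2

yes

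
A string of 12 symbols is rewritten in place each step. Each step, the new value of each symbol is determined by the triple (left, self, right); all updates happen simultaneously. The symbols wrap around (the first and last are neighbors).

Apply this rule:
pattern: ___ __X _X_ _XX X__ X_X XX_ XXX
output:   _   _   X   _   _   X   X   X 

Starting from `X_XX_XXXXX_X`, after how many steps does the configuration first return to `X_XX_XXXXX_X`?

XX_XX_XXXXX_
_XX_XX_XXXXX
X_XX_XX_XXXX
XX_XX_XX_XXX
XXX_XX_XX_XX
XXXX_XX_XX_X
XXXXX_XX_XX_
_XXXXX_XX_XX
X_XXXXX_XX_X
XX_XXXXX_XX_
_XX_XXXXX_XX
X_XX_XXXXX_X

12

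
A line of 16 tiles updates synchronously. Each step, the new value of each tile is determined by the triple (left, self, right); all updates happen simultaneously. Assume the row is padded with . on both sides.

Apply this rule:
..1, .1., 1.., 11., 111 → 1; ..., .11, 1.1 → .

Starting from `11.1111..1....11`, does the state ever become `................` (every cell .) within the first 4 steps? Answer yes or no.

.1..1111111..1.1
1111.111111111.1
.111..11111111.1
1.1111.1111111.1
step 4 is 1.1111.1111111.1, still not uniform .

no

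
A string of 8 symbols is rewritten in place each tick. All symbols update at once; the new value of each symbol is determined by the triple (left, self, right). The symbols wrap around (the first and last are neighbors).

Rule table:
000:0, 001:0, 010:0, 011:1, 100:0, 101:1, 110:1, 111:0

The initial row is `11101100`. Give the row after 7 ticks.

01100000

tick 1: 10111100
tick 2: 01100100
tick 3: 01100000
tick 4: 01100000  (fixed point — unchanged through tick 7)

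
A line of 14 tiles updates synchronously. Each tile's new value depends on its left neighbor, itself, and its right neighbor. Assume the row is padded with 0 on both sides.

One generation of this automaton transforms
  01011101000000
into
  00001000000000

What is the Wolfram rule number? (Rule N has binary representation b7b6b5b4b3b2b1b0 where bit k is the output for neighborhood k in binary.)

128

position 4: 111 → 1  (bit 7 = 1)
position 5: 110 → 0  (bit 6 = 0)
position 2: 101 → 0  (bit 5 = 0)
position 8: 100 → 0  (bit 4 = 0)
position 3: 011 → 0  (bit 3 = 0)
position 1: 010 → 0  (bit 2 = 0)
position 0: 001 → 0  (bit 1 = 0)
position 9: 000 → 0  (bit 0 = 0)
bits b7..b0 = 10000000 = 128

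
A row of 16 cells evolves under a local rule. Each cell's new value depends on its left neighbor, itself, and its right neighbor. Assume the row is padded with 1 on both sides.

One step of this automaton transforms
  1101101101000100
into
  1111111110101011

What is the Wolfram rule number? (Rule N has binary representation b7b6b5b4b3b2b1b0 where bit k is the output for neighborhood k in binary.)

position 0: 111 → 1  (bit 7 = 1)
position 1: 110 → 1  (bit 6 = 1)
position 2: 101 → 1  (bit 5 = 1)
position 10: 100 → 1  (bit 4 = 1)
position 3: 011 → 1  (bit 3 = 1)
position 9: 010 → 0  (bit 2 = 0)
position 12: 001 → 1  (bit 1 = 1)
position 11: 000 → 0  (bit 0 = 0)
bits b7..b0 = 11111010 = 250

250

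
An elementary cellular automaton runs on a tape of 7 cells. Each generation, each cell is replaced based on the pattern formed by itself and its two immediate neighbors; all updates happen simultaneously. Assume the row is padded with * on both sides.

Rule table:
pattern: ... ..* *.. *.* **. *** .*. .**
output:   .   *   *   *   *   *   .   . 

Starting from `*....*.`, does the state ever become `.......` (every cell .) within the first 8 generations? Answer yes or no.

**..*.*
****.*.
*****.*
******.
*******
*******  (fixed point — unchanged through generation 8)
generation 8 is *******, still not uniform .

no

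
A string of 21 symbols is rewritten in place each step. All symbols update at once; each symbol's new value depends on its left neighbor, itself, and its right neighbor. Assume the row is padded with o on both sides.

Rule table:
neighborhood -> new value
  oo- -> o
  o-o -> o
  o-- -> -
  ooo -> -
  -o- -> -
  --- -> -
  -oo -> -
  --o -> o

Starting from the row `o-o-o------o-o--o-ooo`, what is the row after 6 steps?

step 1: oo-o------o-o--o-o---
step 2: -oo------o-o--o-o---o
step 3: o-o-----o-o--o-o---o-
step 4: oo-----o-o--o-o---o-o
step 5: -o----o-o--o-o---o-o-
step 6: o----o-o--o-o---o-o-o

o----o-o--o-o---o-o-o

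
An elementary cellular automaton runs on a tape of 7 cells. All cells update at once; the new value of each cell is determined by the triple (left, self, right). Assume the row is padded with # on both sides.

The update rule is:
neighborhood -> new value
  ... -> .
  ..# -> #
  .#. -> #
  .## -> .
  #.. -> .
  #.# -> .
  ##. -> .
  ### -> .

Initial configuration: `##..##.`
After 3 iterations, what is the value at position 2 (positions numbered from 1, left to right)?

...#...
..##..#
.#...#.
position 2 holds #

#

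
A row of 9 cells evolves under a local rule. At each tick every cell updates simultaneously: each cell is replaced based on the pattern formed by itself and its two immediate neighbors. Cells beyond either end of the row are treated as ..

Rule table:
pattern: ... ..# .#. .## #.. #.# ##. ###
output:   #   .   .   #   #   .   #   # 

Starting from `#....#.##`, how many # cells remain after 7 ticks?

.###...##
.#####.##
.#####.##  (fixed point — unchanged through tick 7)
count of #: 7

7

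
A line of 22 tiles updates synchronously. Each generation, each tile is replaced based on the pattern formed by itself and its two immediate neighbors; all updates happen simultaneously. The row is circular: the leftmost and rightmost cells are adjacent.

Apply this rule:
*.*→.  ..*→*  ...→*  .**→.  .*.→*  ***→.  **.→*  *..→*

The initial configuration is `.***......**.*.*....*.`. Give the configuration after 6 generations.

*........*..........**

*..*******.*.*.*******
***......*.*.*........
..********.*.*********
**.......*.*.........*
.*********.**********.
*........*..........**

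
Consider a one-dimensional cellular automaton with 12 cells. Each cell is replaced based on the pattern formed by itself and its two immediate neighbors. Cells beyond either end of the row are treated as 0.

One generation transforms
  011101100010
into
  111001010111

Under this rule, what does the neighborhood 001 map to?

1

At position 0 the neighborhood is 001; the next row has 1 there.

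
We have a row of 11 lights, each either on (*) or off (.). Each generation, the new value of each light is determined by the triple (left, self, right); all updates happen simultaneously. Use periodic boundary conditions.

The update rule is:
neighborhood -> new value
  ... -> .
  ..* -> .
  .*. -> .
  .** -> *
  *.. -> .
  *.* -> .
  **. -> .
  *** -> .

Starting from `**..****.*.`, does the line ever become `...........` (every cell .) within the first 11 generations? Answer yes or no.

yes

generation 1: *...*......
generation 2: ...........
all cells are . at generation 2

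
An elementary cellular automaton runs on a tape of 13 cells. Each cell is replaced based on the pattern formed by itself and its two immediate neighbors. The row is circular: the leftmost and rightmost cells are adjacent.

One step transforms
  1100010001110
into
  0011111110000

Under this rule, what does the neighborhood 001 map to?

1

At position 4 the neighborhood is 001; the next row has 1 there.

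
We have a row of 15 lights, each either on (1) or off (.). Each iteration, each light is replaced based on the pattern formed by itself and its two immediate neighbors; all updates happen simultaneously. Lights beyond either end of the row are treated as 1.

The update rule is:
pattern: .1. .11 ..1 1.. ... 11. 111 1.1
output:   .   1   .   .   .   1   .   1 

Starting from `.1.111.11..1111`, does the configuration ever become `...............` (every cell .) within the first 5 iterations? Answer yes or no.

yes

1.11.1111..1...
111111..1......
.....1.........
...............
all cells are . at iteration 4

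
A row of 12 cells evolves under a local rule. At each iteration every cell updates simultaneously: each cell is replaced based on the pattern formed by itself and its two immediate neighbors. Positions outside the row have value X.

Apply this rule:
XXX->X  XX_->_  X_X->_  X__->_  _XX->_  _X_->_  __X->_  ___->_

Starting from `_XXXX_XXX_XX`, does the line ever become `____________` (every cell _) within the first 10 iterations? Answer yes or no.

__XX___X___X
____________
all cells are _ at iteration 2

yes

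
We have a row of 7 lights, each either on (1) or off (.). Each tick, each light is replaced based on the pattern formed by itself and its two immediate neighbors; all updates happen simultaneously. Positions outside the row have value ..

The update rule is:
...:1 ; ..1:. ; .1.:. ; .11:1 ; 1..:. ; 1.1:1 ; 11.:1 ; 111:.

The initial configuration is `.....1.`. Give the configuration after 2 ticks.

1111...
1..1.11

1..1.11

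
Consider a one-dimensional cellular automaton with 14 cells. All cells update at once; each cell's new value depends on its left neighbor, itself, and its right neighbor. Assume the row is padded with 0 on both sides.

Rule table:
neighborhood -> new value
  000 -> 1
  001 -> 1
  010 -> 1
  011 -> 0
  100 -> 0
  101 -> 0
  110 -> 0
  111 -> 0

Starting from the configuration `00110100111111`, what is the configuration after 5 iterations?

11000101000000
00011101011111
11100001000000
00001111011111
11110000000000

11110000000000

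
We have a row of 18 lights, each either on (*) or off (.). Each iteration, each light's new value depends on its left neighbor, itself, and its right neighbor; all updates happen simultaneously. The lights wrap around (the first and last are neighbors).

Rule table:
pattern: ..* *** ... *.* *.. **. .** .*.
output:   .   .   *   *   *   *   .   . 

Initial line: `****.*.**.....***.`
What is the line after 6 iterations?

**..**..***..***..

...**.*.*****...**
**..**.*....***..*
.**..**.***...**..
..**..**..***..***
*..**..**...**...*
**..**..***..***..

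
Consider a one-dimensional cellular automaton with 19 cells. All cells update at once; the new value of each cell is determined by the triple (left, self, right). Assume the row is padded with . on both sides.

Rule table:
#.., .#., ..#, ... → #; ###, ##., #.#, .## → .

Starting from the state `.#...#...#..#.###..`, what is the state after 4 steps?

.............####..

step 1: #############....##
step 2: .............####..
step 3: #############....##  (repeats step 1; period 2)
step 4: .............####..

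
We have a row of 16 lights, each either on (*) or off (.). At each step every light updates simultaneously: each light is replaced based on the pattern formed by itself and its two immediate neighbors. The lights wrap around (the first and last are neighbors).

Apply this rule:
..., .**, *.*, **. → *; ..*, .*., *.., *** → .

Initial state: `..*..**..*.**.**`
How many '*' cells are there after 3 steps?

step 1: .....**...******
step 2: .***.**.*.*....*
step 3: **.*****.*..**..
count of *: 10

10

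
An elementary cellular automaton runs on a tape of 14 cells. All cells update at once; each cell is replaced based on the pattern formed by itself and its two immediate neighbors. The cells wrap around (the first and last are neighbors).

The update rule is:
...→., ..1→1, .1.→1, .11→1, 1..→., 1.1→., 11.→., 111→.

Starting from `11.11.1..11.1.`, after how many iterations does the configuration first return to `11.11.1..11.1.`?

1..1..1.11..1.
1.11.11.1..11.
1.1..1..1.11..
1.1.11.11.1..1
..1.1..1..1.11
.11.1.11.11.1.
11..1.1..1..1.
1..11.1.11.11.
1.11..1.1..1..
1.1..11.1.11.1
..1.11..1.1..1
.11.1..11.1.11
.1..1.11..1.1.
11.11.1..11.1.

14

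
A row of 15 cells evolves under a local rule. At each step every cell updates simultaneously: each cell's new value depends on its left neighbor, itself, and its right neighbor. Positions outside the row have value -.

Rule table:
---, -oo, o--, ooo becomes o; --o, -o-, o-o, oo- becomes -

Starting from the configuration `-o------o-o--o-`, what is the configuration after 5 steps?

--ooooo----o--o
o-oooo-ooo--o--
--ooo--oo-o--oo
o-oo-o-o---o-o-
--o-----oo----o

--o-----oo----o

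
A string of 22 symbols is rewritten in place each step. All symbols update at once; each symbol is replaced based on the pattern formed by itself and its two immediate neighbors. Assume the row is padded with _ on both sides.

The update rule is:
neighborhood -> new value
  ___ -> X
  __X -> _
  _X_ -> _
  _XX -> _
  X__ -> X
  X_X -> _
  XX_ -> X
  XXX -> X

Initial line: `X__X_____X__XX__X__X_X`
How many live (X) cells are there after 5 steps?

_X__XXXX__X__XX__X____
__X__XXXX__X__XX__XXXX
X__X__XXXX__X__XX__XXX
_X__X__XXXX__X__XX__XX
__X__X__XXXX__X__XX__X
count of X: 10

10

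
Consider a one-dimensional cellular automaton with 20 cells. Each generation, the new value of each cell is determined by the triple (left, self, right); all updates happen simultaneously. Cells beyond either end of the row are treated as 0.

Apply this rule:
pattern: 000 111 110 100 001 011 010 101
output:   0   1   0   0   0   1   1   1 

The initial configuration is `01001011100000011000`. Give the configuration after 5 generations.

01001111000000010000
01001110000000010000
01001100000000010000
01001000000000010000
01001000000000010000

01001000000000010000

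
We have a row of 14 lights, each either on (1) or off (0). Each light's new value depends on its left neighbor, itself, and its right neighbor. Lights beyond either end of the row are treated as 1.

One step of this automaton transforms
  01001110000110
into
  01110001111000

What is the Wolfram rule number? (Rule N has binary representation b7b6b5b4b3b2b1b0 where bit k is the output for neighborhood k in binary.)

23

position 5: 111 → 0  (bit 7 = 0)
position 6: 110 → 0  (bit 6 = 0)
position 0: 101 → 0  (bit 5 = 0)
position 2: 100 → 1  (bit 4 = 1)
position 4: 011 → 0  (bit 3 = 0)
position 1: 010 → 1  (bit 2 = 1)
position 3: 001 → 1  (bit 1 = 1)
position 8: 000 → 1  (bit 0 = 1)
bits b7..b0 = 00010111 = 23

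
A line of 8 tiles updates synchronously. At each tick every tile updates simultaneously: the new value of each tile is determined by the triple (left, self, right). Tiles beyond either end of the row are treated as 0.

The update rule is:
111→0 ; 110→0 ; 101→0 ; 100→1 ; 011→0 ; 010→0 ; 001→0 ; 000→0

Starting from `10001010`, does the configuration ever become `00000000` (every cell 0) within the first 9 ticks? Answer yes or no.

yes

tick 1: 01000001
tick 2: 00100000
tick 3: 00010000
tick 4: 00001000
tick 5: 00000100
tick 6: 00000010
tick 7: 00000001
tick 8: 00000000
all cells are 0 at tick 8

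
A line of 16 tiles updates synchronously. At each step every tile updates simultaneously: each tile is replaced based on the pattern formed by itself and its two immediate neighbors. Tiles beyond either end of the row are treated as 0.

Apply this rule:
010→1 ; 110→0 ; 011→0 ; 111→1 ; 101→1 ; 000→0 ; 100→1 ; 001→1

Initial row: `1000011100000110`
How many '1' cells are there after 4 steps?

12

step 1: 1100101010001001
step 2: 0011111111011111
step 3: 0101111110101110
step 4: 1110111101110101
count of 1: 12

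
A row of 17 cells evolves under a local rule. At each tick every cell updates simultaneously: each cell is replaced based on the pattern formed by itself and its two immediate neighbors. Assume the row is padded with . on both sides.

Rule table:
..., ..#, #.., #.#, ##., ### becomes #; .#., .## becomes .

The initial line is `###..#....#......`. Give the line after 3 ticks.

.#.####.####.####

tick 1: .####.####.######
tick 2: #.####.####.#####
tick 3: .#.####.####.####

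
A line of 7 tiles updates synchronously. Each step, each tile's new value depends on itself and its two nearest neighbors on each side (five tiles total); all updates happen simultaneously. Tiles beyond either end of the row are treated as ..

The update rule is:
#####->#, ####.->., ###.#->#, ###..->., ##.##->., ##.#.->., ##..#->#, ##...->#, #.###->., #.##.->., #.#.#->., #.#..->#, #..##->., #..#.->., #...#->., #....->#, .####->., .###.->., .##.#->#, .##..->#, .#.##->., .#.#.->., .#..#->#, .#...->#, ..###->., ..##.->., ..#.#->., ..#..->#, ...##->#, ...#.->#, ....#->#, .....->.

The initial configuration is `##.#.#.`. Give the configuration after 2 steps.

###.#.#

step 1: .#...##
step 2: ###.#.#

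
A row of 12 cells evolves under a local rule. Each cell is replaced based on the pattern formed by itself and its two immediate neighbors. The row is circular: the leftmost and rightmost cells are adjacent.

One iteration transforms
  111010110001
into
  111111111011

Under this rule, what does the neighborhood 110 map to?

At position 2 the neighborhood is 110; the next row has 1 there.

1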